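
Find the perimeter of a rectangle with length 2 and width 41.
Perimeter = 2 * (length + width)
Perimeter = 2 * (2 + 41)
Perimeter = 2 * 43
Perimeter = 86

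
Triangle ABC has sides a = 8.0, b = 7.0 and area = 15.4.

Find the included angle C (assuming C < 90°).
Area = ½ab·sin(C)  →  sin(C) = 2·Area/(ab)
sin(C) = 2·15.4/(8.0·7.0) = 0.550000
C = arcsin(0.550000) = 33.37°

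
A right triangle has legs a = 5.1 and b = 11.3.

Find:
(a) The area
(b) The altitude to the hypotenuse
(a) Area = ½ab = ½·5.1·11.3 = 28.815
(b) Hypotenuse c = √(5.1² + 11.3²) = √153.7 = 12.3976
    Area = ½·c·h_c  →  h_c = 2·Area/c = 2·28.815/12.3976 = 4.648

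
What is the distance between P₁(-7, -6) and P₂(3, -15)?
Using the distance formula: d = sqrt((x₂-x₁)² + (y₂-y₁)²)
dx = 3 - (-7) = 10
dy = (-15) - (-6) = -9
d = sqrt(10² + (-9)²) = sqrt(100 + 81) = sqrt(181) = 13.45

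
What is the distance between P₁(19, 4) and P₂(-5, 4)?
Using the distance formula: d = sqrt((x₂-x₁)² + (y₂-y₁)²)
dx = (-5) - 19 = -24
dy = 4 - 4 = 0
d = sqrt((-24)² + 0²) = sqrt(576 + 0) = sqrt(576) = 24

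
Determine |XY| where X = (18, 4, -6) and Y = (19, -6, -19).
d = √[(1)² + (-10)² + (-13)²] = √270 = 16.43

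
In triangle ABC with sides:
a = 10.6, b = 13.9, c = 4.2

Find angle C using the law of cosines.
cos(C) = (a² + b² - c²)/(2ab)
cos(C) = (10.6² + 13.9² - 4.2²)/(2·10.6·13.9) = 287.93/294.68 = 0.977094
C = arccos(0.977094) = 12.29°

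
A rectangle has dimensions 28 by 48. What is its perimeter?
Perimeter = 2 * (length + width)
Perimeter = 2 * (28 + 48)
Perimeter = 2 * 76
Perimeter = 152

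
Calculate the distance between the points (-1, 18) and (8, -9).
Using the distance formula: d = sqrt((x₂-x₁)² + (y₂-y₁)²)
dx = 8 - (-1) = 9
dy = (-9) - 18 = -27
d = sqrt(9² + (-27)²) = sqrt(81 + 729) = sqrt(810) = 28.46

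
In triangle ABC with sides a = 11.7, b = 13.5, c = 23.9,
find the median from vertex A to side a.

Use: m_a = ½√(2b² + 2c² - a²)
m_a = ½√(2·13.5² + 2·23.9² - 11.7²)
m_a = ½√(364.5 + 1142.42 - 136.89) = ½√1370.03 = 18.51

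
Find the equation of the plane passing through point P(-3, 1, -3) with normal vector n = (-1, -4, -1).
d = n·P = (-1)(-3) + (-4)(1) + (-1)(-3) = 2
Plane: -x - 4y - z = 2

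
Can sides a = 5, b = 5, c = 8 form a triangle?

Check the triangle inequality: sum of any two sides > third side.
Yes, triangle inequality satisfied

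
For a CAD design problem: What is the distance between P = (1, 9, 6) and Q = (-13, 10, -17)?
d = √[(-14)² + (1)² + (-23)²] = √726 = 26.94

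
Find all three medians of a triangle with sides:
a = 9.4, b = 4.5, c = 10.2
Using m_x = ½√(2y² + 2z² - x²):
m_a = ½√(2·4.5² + 2·10.2² - 9.4²) = ½√160.22 = 6.329
m_b = ½√(2·9.4² + 2·10.2² - 4.5²) = ½√364.55 = 9.547
m_c = ½√(2·9.4² + 2·4.5² - 10.2²) = ½√113.18 = 5.319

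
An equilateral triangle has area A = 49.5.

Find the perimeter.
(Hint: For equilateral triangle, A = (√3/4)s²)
A = (√3/4)s²  →  s² = 4A/√3 = 4·49.5/√3 = 114.315
s = 10.6918
Perimeter = 3s = 32.08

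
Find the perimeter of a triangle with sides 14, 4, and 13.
Perimeter = sum of all sides
Perimeter = 14 + 4 + 13
Perimeter = 31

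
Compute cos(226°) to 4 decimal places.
cos(226 degrees) = -0.6947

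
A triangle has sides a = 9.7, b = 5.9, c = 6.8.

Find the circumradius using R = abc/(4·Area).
s = (a+b+c)/2 = 11.2
Area = √(s(s-a)(s-b)(s-c)) = √(11.2·1.5·5.3·4.4) = 19.7933
R = abc/(4·Area) = (9.7·5.9·6.8)/(4·19.7933) = 389.164/79.1732 = 4.915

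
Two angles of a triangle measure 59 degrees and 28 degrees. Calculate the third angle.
Sum of angles in a triangle = 180 degrees
Third angle = 180 - 59 - 28
Third angle = 93 degrees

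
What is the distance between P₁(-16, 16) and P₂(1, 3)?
Using the distance formula: d = sqrt((x₂-x₁)² + (y₂-y₁)²)
dx = 1 - (-16) = 17
dy = 3 - 16 = -13
d = sqrt(17² + (-13)²) = sqrt(289 + 169) = sqrt(458) = 21.40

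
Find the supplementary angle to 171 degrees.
Supplementary angles sum to 180 degrees.
Other angle = 180 - 171
Other angle = 9 degrees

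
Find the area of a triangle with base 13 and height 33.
Area = (1/2) * base * height
Area = (1/2) * 13 * 33
Area = 214.50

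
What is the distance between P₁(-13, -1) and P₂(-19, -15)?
Using the distance formula: d = sqrt((x₂-x₁)² + (y₂-y₁)²)
dx = (-19) - (-13) = -6
dy = (-15) - (-1) = -14
d = sqrt((-6)² + (-14)²) = sqrt(36 + 196) = sqrt(232) = 15.23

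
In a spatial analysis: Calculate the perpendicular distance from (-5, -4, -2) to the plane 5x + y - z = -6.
d = |5(-5) + 1(-4) + (-1)(-2) - (-6)| / √(5² + 1² + (-1)²) = 21/√27 = 4.041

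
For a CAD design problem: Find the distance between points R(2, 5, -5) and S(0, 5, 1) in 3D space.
d = √[(-2)² + (0)² + (6)²] = √40 = 6.325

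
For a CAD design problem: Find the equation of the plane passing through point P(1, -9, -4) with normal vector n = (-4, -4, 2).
d = n·P = (-4)(1) + (-4)(-9) + (2)(-4) = 24
Plane: -4x - 4y + 2z = 24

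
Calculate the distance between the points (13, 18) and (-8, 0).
Using the distance formula: d = sqrt((x₂-x₁)² + (y₂-y₁)²)
dx = (-8) - 13 = -21
dy = 0 - 18 = -18
d = sqrt((-21)² + (-18)²) = sqrt(441 + 324) = sqrt(765) = 27.66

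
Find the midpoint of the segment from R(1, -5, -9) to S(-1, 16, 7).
Midpoint = ((1-1)/2, (-5+16)/2, (-9+7)/2) = (0, 5.5, -1)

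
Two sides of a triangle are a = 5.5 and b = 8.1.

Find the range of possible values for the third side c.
By the triangle inequality: |a - b| < c < a + b
|5.5 - 8.1| < c < 5.5 + 8.1
2.6 < c < 13.6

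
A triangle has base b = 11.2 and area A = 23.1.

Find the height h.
A = ½bh  →  h = 2A/b
h = 2·23.1/11.2 = 4.125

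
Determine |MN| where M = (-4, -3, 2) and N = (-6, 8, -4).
d = √[(-2)² + (11)² + (-6)²] = √161 = 12.69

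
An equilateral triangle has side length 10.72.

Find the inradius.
For an equilateral triangle, r = s/(2√3) where s is the side.
r = 10.72/(2√3) = 10.72/3.464102 = 3.095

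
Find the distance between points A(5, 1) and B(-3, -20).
Using the distance formula: d = sqrt((x₂-x₁)² + (y₂-y₁)²)
dx = (-3) - 5 = -8
dy = (-20) - 1 = -21
d = sqrt((-8)² + (-21)²) = sqrt(64 + 441) = sqrt(505) = 22.47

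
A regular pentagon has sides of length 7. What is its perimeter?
Perimeter = number of sides * side length
Perimeter = 5 * 7
Perimeter = 35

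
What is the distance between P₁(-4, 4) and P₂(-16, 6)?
Using the distance formula: d = sqrt((x₂-x₁)² + (y₂-y₁)²)
dx = (-16) - (-4) = -12
dy = 6 - 4 = 2
d = sqrt((-12)² + 2²) = sqrt(144 + 4) = sqrt(148) = 12.17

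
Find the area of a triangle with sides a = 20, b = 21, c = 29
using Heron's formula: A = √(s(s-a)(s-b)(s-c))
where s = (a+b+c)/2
s = (20+21+29)/2 = 35
A = √(35·15·14·6) = √44100 = 210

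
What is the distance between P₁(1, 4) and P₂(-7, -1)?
Using the distance formula: d = sqrt((x₂-x₁)² + (y₂-y₁)²)
dx = (-7) - 1 = -8
dy = (-1) - 4 = -5
d = sqrt((-8)² + (-5)²) = sqrt(64 + 25) = sqrt(89) = 9.43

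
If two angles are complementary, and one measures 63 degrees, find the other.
Complementary angles sum to 90 degrees.
Other angle = 90 - 63
Other angle = 27 degrees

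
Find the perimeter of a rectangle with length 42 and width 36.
Perimeter = 2 * (length + width)
Perimeter = 2 * (42 + 36)
Perimeter = 2 * 78
Perimeter = 156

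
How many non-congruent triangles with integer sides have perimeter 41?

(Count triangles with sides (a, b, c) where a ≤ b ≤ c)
With a ≤ b ≤ c and a + b + c = 41, the triangle inequality a + b > c gives c < 41/2, so c ≤ 20.
Iterate a from 1 to ⌊p/3⌋ = 13; for each a, b ranges from a to ⌊(p−a)/2⌋ with c = p − a − b, keeping only c ≥ b.
Triples: (1, 20, 20), (2, 19, 20), (3, 18, 20), …
Count = 40 triangles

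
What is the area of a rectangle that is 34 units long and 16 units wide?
Area = length * width
Area = 34 * 16
Area = 544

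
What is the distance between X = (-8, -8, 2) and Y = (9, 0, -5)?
d = √[(17)² + (8)² + (-7)²] = √402 = 20.05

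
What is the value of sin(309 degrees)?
sin(309 degrees) = -0.7771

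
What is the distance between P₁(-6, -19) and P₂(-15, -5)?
Using the distance formula: d = sqrt((x₂-x₁)² + (y₂-y₁)²)
dx = (-15) - (-6) = -9
dy = (-5) - (-19) = 14
d = sqrt((-9)² + 14²) = sqrt(81 + 196) = sqrt(277) = 16.64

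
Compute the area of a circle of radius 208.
Area = pi * r²
Area = pi * 208²
Area = pi * 43264
Area = 135917.86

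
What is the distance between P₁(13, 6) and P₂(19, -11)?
Using the distance formula: d = sqrt((x₂-x₁)² + (y₂-y₁)²)
dx = 19 - 13 = 6
dy = (-11) - 6 = -17
d = sqrt(6² + (-17)²) = sqrt(36 + 289) = sqrt(325) = 18.03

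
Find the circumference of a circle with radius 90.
Circumference = 2 * pi * r
Circumference = 2 * pi * 90
Circumference = 565.49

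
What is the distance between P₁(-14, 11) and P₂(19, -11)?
Using the distance formula: d = sqrt((x₂-x₁)² + (y₂-y₁)²)
dx = 19 - (-14) = 33
dy = (-11) - 11 = -22
d = sqrt(33² + (-22)²) = sqrt(1089 + 484) = sqrt(1573) = 39.66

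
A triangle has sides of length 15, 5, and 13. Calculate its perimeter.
Perimeter = sum of all sides
Perimeter = 15 + 5 + 13
Perimeter = 33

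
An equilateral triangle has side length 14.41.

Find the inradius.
For an equilateral triangle, r = s/(2√3) where s is the side.
r = 14.41/(2√3) = 14.41/3.464102 = 4.16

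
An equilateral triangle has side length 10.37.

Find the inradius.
For an equilateral triangle, r = s/(2√3) where s is the side.
r = 10.37/(2√3) = 10.37/3.464102 = 2.994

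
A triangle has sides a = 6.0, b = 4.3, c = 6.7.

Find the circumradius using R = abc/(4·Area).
s = (a+b+c)/2 = 8.5
Area = √(s(s-a)(s-b)(s-c)) = √(8.5·2.5·4.2·1.8) = 12.6748
R = abc/(4·Area) = (6.0·4.3·6.7)/(4·12.6748) = 172.86/50.6992 = 3.41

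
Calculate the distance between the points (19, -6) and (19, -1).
Using the distance formula: d = sqrt((x₂-x₁)² + (y₂-y₁)²)
dx = 19 - 19 = 0
dy = (-1) - (-6) = 5
d = sqrt(0² + 5²) = sqrt(0 + 25) = sqrt(25) = 5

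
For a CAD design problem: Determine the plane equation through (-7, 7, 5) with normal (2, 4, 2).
d = n·P = (2)(-7) + (4)(7) + (2)(5) = 24
Plane: 2x + 4y + 2z = 24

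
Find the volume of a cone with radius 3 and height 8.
Volume = (1/3) * pi * r² * h
Volume = (1/3) * pi * 3² * 8
Volume = (1/3) * pi * 9 * 8
Volume = (1/3) * pi * 72
Volume = 75.40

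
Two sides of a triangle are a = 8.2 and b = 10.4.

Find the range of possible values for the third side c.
By the triangle inequality: |a - b| < c < a + b
|8.2 - 10.4| < c < 8.2 + 10.4
2.2 < c < 18.6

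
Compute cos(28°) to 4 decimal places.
cos(28 degrees) = 0.8829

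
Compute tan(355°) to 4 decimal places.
tan(355 degrees) = -0.0875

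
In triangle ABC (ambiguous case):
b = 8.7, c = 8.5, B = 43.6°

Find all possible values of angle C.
sin(C)/c = sin(B)/b  →  sin(C) = c·sin(B)/b = 8.5·sin(43.6°)/8.7 = 0.673766
C₁ = arcsin(0.673766) = 42.36°,  C₂ = 180° - C₁ = 137.64°
Check C₂: A = 180° - 43.6° - 137.64° = -1.24° ≤ 0, rejected
C = 42.36° (one solution)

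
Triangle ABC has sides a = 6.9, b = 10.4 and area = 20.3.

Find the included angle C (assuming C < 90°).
Area = ½ab·sin(C)  →  sin(C) = 2·Area/(ab)
sin(C) = 2·20.3/(6.9·10.4) = 0.565775
C = arcsin(0.565775) = 34.46°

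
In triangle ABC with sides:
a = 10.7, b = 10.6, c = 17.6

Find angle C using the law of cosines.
cos(C) = (a² + b² - c²)/(2ab)
cos(C) = (10.7² + 10.6² - 17.6²)/(2·10.7·10.6) = -82.91/226.84 = -0.365500
C = arccos(-0.365500) = 111.4°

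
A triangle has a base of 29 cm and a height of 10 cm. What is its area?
Area = (1/2) * base * height
Area = (1/2) * 29 * 10
Area = 145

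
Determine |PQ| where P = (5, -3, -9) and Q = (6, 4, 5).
d = √[(1)² + (7)² + (14)²] = √246 = 15.68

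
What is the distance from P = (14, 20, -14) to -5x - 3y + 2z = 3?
d = |(-5)(14) + (-3)(20) + 2(-14) - (3)| / √((-5)² + (-3)² + 2²) = 161/√38 = 26.12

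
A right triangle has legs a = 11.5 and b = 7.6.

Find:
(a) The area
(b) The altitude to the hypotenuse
(a) Area = ½ab = ½·11.5·7.6 = 43.7
(b) Hypotenuse c = √(11.5² + 7.6²) = √190.01 = 13.7844
    Area = ½·c·h_c  →  h_c = 2·Area/c = 2·43.7/13.7844 = 6.34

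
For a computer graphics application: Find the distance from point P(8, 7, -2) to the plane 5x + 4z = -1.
d = |5(8) + 0(7) + 4(-2) - (-1)| / √(5² + 0² + 4²) = 33/√41 = 5.154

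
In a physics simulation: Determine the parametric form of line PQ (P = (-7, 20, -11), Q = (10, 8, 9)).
Direction vector d = Q - P = (17, -12, 20)
x = -7 + 17t, y = 20 - 12t, z = -11 + 20t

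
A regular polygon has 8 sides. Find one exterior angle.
Exterior angle of a regular n-gon = 360/n
Exterior angle = 360/8
Exterior angle = 45 degrees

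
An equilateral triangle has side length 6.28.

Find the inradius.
For an equilateral triangle, r = s/(2√3) where s is the side.
r = 6.28/(2√3) = 6.28/3.464102 = 1.813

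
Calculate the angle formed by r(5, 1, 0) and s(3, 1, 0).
r·s = 16, |r|² = 26, |s|² = 10
cos θ = 16/√260 ≈ 0.9923
θ ≈ 7.125°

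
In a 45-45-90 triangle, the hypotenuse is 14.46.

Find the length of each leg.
In a 45-45-90 triangle, hypotenuse = leg·√2  →  leg = hypotenuse/√2
leg = 14.46/√2 = 10.22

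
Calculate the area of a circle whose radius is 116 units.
Area = pi * r²
Area = pi * 116²
Area = pi * 13456
Area = 42273.27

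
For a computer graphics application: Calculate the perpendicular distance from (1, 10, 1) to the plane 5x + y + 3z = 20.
d = |5(1) + 1(10) + 3(1) - (20)| / √(5² + 1² + 3²) = 2/√35 = 0.3381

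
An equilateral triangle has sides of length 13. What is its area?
Area = (sqrt(3)/4) * s²
Area = (sqrt(3)/4) * 13²
Area = (sqrt(3)/4) * 169
Area = 73.18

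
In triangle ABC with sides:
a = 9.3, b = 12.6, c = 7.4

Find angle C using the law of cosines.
cos(C) = (a² + b² - c²)/(2ab)
cos(C) = (9.3² + 12.6² - 7.4²)/(2·9.3·12.6) = 190.49/234.36 = 0.812809
C = arccos(0.812809) = 35.63°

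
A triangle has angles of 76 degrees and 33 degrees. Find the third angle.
Sum of angles in a triangle = 180 degrees
Third angle = 180 - 76 - 33
Third angle = 71 degrees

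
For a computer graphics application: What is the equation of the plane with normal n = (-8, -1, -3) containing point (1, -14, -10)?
d = n·P = (-8)(1) + (-1)(-14) + (-3)(-10) = 36
Plane: -8x - y - 3z = 36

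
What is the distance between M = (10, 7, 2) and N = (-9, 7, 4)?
d = √[(-19)² + (0)² + (2)²] = √365 = 19.1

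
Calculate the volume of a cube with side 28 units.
Volume = s³
Volume = 28³
Volume = 21952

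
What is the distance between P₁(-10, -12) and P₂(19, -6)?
Using the distance formula: d = sqrt((x₂-x₁)² + (y₂-y₁)²)
dx = 19 - (-10) = 29
dy = (-6) - (-12) = 6
d = sqrt(29² + 6²) = sqrt(841 + 36) = sqrt(877) = 29.61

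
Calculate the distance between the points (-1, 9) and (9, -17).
Using the distance formula: d = sqrt((x₂-x₁)² + (y₂-y₁)²)
dx = 9 - (-1) = 10
dy = (-17) - 9 = -26
d = sqrt(10² + (-26)²) = sqrt(100 + 676) = sqrt(776) = 27.86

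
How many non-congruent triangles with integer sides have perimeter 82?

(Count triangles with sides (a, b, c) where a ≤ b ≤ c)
With a ≤ b ≤ c and a + b + c = 82, the triangle inequality a + b > c gives c < 82/2, so c ≤ 40.
Iterate a from 1 to ⌊p/3⌋ = 27; for each a, b ranges from a to ⌊(p−a)/2⌋ with c = p − a − b, keeping only c ≥ b.
Triples: (2, 40, 40), (3, 39, 40), (4, 38, 40), …
Count = 140 triangles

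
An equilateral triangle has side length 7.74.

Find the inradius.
For an equilateral triangle, r = s/(2√3) where s is the side.
r = 7.74/(2√3) = 7.74/3.464102 = 2.234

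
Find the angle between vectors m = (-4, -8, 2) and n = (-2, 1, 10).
m·n = 20, |m|² = 84, |n|² = 105
cos θ = 20/√8820 ≈ 0.213
θ ≈ 77.7°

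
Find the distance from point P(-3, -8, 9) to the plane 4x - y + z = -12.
d = |4(-3) + (-1)(-8) + 1(9) - (-12)| / √(4² + (-1)² + 1²) = 17/√18 = 4.007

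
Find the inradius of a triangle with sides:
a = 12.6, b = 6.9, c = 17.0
s = (a+b+c)/2 = (12.6+6.9+17.0)/2 = 18.25
Area = √(s(s-a)(s-b)(s-c)) = √(18.25·5.65·11.35·1.25) = 38.248
r = Area/s = 38.248/18.25 = 2.096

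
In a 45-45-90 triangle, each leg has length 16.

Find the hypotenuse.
Hypotenuse = 16√2 = 22.63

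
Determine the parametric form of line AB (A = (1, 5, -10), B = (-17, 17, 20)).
Direction vector d = B - A = (-18, 12, 30)
x = 1 - 18t, y = 5 + 12t, z = -10 + 30t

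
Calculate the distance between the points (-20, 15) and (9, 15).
Using the distance formula: d = sqrt((x₂-x₁)² + (y₂-y₁)²)
dx = 9 - (-20) = 29
dy = 15 - 15 = 0
d = sqrt(29² + 0²) = sqrt(841 + 0) = sqrt(841) = 29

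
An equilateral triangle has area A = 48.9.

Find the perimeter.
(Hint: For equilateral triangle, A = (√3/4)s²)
A = (√3/4)s²  →  s² = 4A/√3 = 4·48.9/√3 = 112.93
s = 10.6268
Perimeter = 3s = 31.88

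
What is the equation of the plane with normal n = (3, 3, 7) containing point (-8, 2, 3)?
d = n·P = (3)(-8) + (3)(2) + (7)(3) = 3
Plane: 3x + 3y + 7z = 3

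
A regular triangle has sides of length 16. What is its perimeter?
Perimeter = number of sides * side length
Perimeter = 3 * 16
Perimeter = 48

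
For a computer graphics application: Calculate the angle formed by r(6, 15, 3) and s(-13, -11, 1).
r·s = -240, |r|² = 270, |s|² = 291
cos θ = -240/√78570 ≈ -0.8562
θ ≈ 148.9°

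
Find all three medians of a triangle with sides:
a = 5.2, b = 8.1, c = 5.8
Using m_x = ½√(2y² + 2z² - x²):
m_a = ½√(2·8.1² + 2·5.8² - 5.2²) = ½√171.46 = 6.547
m_b = ½√(2·5.2² + 2·5.8² - 8.1²) = ½√55.75 = 3.733
m_c = ½√(2·5.2² + 2·8.1² - 5.8²) = ½√151.66 = 6.158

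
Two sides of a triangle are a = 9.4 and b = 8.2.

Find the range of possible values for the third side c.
By the triangle inequality: |a - b| < c < a + b
|9.4 - 8.2| < c < 9.4 + 8.2
1.2 < c < 17.6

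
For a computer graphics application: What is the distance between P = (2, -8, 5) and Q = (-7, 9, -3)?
d = √[(-9)² + (17)² + (-8)²] = √434 = 20.83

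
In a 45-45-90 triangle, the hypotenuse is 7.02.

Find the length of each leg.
In a 45-45-90 triangle, hypotenuse = leg·√2  →  leg = hypotenuse/√2
leg = 7.02/√2 = 4.964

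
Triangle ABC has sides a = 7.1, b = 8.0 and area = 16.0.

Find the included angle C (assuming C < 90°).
Area = ½ab·sin(C)  →  sin(C) = 2·Area/(ab)
sin(C) = 2·16.0/(7.1·8.0) = 0.563380
C = arcsin(0.563380) = 34.29°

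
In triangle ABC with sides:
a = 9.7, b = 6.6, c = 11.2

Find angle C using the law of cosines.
cos(C) = (a² + b² - c²)/(2ab)
cos(C) = (9.7² + 6.6² - 11.2²)/(2·9.7·6.6) = 12.21/128.04 = 0.095361
C = arccos(0.095361) = 84.53°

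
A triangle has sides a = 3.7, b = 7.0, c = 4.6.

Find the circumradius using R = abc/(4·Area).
s = (a+b+c)/2 = 7.65
Area = √(s(s-a)(s-b)(s-c)) = √(7.65·3.95·0.65·3.05) = 7.73991
R = abc/(4·Area) = (3.7·7.0·4.6)/(4·7.73991) = 119.14/30.95964 = 3.848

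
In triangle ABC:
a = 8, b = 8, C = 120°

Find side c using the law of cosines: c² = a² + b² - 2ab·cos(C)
c² = 8² + 8² - 2·8·8·cos(120°)
c² = 64 + 64 - 128·-0.5000 = 192
c = √192 = 13.86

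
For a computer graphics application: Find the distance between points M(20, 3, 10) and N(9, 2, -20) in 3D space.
d = √[(-11)² + (-1)² + (-30)²] = √1022 = 31.97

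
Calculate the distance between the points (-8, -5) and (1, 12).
Using the distance formula: d = sqrt((x₂-x₁)² + (y₂-y₁)²)
dx = 1 - (-8) = 9
dy = 12 - (-5) = 17
d = sqrt(9² + 17²) = sqrt(81 + 289) = sqrt(370) = 19.24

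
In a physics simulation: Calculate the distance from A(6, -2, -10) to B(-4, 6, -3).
d = √[(-10)² + (8)² + (7)²] = √213 = 14.59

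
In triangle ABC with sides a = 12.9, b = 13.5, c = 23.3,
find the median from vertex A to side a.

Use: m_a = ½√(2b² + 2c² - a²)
m_a = ½√(2·13.5² + 2·23.3² - 12.9²)
m_a = ½√(364.5 + 1085.78 - 166.41) = ½√1283.87 = 17.92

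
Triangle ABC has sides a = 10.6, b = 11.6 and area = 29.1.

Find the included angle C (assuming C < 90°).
Area = ½ab·sin(C)  →  sin(C) = 2·Area/(ab)
sin(C) = 2·29.1/(10.6·11.6) = 0.473325
C = arcsin(0.473325) = 28.25°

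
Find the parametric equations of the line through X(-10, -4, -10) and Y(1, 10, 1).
Direction vector d = Y - X = (11, 14, 11)
x = -10 + 11t, y = -4 + 14t, z = -10 + 11t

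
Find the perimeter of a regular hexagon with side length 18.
Perimeter = number of sides * side length
Perimeter = 6 * 18
Perimeter = 108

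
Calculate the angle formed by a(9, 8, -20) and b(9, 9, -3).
a·b = 213, |a|² = 545, |b|² = 171
cos θ = 213/√93195 ≈ 0.6977
θ ≈ 45.76°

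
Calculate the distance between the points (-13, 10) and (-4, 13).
Using the distance formula: d = sqrt((x₂-x₁)² + (y₂-y₁)²)
dx = (-4) - (-13) = 9
dy = 13 - 10 = 3
d = sqrt(9² + 3²) = sqrt(81 + 9) = sqrt(90) = 9.49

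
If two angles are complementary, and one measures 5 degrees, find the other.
Complementary angles sum to 90 degrees.
Other angle = 90 - 5
Other angle = 85 degrees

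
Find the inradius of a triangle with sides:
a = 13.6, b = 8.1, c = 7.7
s = (a+b+c)/2 = (13.6+8.1+7.7)/2 = 14.7
Area = √(s(s-a)(s-b)(s-c)) = √(14.7·1.1·6.6·7) = 27.3323
r = Area/s = 27.3323/14.7 = 1.859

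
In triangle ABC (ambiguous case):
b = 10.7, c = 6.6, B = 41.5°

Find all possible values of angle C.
sin(C)/c = sin(B)/b  →  sin(C) = c·sin(B)/b = 6.6·sin(41.5°)/10.7 = 0.408719
C₁ = arcsin(0.408719) = 24.12°,  C₂ = 180° - C₁ = 155.88°
Check C₂: A = 180° - 41.5° - 155.88° = -17.38° ≤ 0, rejected
C = 24.12° (one solution)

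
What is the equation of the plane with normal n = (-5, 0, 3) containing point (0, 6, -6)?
d = n·P = (-5)(0) + (0)(6) + (3)(-6) = -18
Plane: -5x + 3z = -18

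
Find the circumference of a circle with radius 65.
Circumference = 2 * pi * r
Circumference = 2 * pi * 65
Circumference = 408.41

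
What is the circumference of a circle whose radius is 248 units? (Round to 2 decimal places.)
Circumference = 2 * pi * r
Circumference = 2 * pi * 248
Circumference = 1558.23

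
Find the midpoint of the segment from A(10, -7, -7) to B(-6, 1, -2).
Midpoint = ((10-6)/2, (-7+1)/2, (-7-2)/2) = (2, -3, -4.5)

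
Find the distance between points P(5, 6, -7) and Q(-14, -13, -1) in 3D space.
d = √[(-19)² + (-19)² + (6)²] = √758 = 27.53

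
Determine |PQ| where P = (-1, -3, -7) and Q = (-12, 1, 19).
d = √[(-11)² + (4)² + (26)²] = √813 = 28.51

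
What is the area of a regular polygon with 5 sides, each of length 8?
For a regular 5-gon with side length s = 8:
Apothem a = s / (2*tan(pi/5)) = 8 / (2*tan(pi/5)) ≈ 5.5055
Perimeter P = 5 * 8 = 40
Area = (1/2) * P * a = (1/2) * 40 * 5.5055 = 110.11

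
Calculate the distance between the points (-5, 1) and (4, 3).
Using the distance formula: d = sqrt((x₂-x₁)² + (y₂-y₁)²)
dx = 4 - (-5) = 9
dy = 3 - 1 = 2
d = sqrt(9² + 2²) = sqrt(81 + 4) = sqrt(85) = 9.22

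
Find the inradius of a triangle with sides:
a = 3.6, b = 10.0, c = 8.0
s = (a+b+c)/2 = (3.6+10.0+8.0)/2 = 10.8
Area = √(s(s-a)(s-b)(s-c)) = √(10.8·7.2·0.8·2.8) = 13.1978
r = Area/s = 13.1978/10.8 = 1.222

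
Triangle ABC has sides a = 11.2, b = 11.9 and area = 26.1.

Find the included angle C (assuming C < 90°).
Area = ½ab·sin(C)  →  sin(C) = 2·Area/(ab)
sin(C) = 2·26.1/(11.2·11.9) = 0.391657
C = arcsin(0.391657) = 23.06°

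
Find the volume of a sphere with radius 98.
Volume = (4/3) * pi * r³
Volume = (4/3) * pi * 98³
Volume = (4/3) * pi * 941192
Volume = 3942455.83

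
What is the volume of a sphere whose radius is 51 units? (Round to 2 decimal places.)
Volume = (4/3) * pi * r³
Volume = (4/3) * pi * 51³
Volume = (4/3) * pi * 132651
Volume = 555647.21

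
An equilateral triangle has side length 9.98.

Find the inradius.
For an equilateral triangle, r = s/(2√3) where s is the side.
r = 9.98/(2√3) = 9.98/3.464102 = 2.881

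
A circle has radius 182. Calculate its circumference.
Circumference = 2 * pi * r
Circumference = 2 * pi * 182
Circumference = 1143.54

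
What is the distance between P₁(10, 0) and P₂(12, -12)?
Using the distance formula: d = sqrt((x₂-x₁)² + (y₂-y₁)²)
dx = 12 - 10 = 2
dy = (-12) - 0 = -12
d = sqrt(2² + (-12)²) = sqrt(4 + 144) = sqrt(148) = 12.17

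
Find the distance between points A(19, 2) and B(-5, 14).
Using the distance formula: d = sqrt((x₂-x₁)² + (y₂-y₁)²)
dx = (-5) - 19 = -24
dy = 14 - 2 = 12
d = sqrt((-24)² + 12²) = sqrt(576 + 144) = sqrt(720) = 26.83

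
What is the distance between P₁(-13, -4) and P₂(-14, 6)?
Using the distance formula: d = sqrt((x₂-x₁)² + (y₂-y₁)²)
dx = (-14) - (-13) = -1
dy = 6 - (-4) = 10
d = sqrt((-1)² + 10²) = sqrt(1 + 100) = sqrt(101) = 10.05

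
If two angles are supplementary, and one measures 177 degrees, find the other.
Supplementary angles sum to 180 degrees.
Other angle = 180 - 177
Other angle = 3 degrees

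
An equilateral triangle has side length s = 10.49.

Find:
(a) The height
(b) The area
(a) Height h = s·√3/2 = 10.49·√3/2 = 9.085
(b) Area = (√3/4)·s² = (√3/4)·10.49² = (√3/4)·110.04 = 47.65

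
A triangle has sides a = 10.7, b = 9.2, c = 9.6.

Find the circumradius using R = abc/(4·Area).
s = (a+b+c)/2 = 14.75
Area = √(s(s-a)(s-b)(s-c)) = √(14.75·4.05·5.55·5.15) = 41.3213
R = abc/(4·Area) = (10.7·9.2·9.6)/(4·41.3213) = 945.024/165.2852 = 5.718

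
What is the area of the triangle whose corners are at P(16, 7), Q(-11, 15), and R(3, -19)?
Using the coordinate formula: Area = (1/2)|x₁(y₂-y₃) + x₂(y₃-y₁) + x₃(y₁-y₂)|
Area = (1/2)|16(15-(-19)) + (-11)((-19)-7) + 3(7-15)|
Area = (1/2)|16*34 + (-11)*(-26) + 3*(-8)|
Area = (1/2)|544 + 286 + (-24)|
Area = (1/2)*806 = 403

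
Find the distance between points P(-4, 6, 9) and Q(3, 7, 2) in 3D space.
d = √[(7)² + (1)² + (-7)²] = √99 = 9.95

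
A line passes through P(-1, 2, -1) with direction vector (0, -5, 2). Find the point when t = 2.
P(2) = (-1 + 0(2), 2 + (-5)(2), -1 + 2(2)) = (-1, -8, 3)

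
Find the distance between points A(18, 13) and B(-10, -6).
Using the distance formula: d = sqrt((x₂-x₁)² + (y₂-y₁)²)
dx = (-10) - 18 = -28
dy = (-6) - 13 = -19
d = sqrt((-28)² + (-19)²) = sqrt(784 + 361) = sqrt(1145) = 33.84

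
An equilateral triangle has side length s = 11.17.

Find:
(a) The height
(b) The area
(a) Height h = s·√3/2 = 11.17·√3/2 = 9.674
(b) Area = (√3/4)·s² = (√3/4)·11.17² = (√3/4)·124.769 = 54.03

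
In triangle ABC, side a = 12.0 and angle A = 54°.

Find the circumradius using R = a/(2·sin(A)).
R = a/(2·sin(A)) = 12.0/(2·sin(54°))
R = 12.0/(2·0.809017) = 12.0/1.618034 = 7.416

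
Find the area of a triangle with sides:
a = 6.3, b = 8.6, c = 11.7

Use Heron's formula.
s = (a+b+c)/2 = (6.3+8.6+11.7)/2 = 13.3
A = √(s(s-a)(s-b)(s-c)) = √(13.3·7·4.7·1.6)
A = √700.112 = 26.46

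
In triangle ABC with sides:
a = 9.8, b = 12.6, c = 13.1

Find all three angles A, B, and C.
By the law of cosines:
cos(A) = (b² + c² - a²)/(2bc) = 0.709833  →  A = 44.78°
cos(B) = (a² + c² - b²)/(2ac) = 0.424093  →  B = 64.91°
cos(C) = (a² + b² - c²)/(2ab) = 0.336856  →  C = 70.31°
Check: A + B + C = 180.0° ✓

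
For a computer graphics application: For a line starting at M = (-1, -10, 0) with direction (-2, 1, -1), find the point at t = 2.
P(2) = (-1 + (-2)(2), -10 + 1(2), 0 + (-1)(2)) = (-5, -8, -2)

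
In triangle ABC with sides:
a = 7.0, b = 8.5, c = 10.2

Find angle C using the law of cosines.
cos(C) = (a² + b² - c²)/(2ab)
cos(C) = (7.0² + 8.5² - 10.2²)/(2·7.0·8.5) = 17.21/119 = 0.144622
C = arccos(0.144622) = 81.68°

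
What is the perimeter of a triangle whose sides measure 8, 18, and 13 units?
Perimeter = sum of all sides
Perimeter = 8 + 18 + 13
Perimeter = 39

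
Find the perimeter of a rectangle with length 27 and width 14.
Perimeter = 2 * (length + width)
Perimeter = 2 * (27 + 14)
Perimeter = 2 * 41
Perimeter = 82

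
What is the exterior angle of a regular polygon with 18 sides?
Exterior angle of a regular n-gon = 360/n
Exterior angle = 360/18
Exterior angle = 20 degrees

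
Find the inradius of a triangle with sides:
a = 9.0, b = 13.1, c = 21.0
s = (a+b+c)/2 = (9.0+13.1+21.0)/2 = 21.55
Area = √(s(s-a)(s-b)(s-c)) = √(21.55·12.55·8.45·0.55) = 35.4532
r = Area/s = 35.4532/21.55 = 1.645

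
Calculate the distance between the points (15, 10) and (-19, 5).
Using the distance formula: d = sqrt((x₂-x₁)² + (y₂-y₁)²)
dx = (-19) - 15 = -34
dy = 5 - 10 = -5
d = sqrt((-34)² + (-5)²) = sqrt(1156 + 25) = sqrt(1181) = 34.37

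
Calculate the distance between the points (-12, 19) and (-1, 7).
Using the distance formula: d = sqrt((x₂-x₁)² + (y₂-y₁)²)
dx = (-1) - (-12) = 11
dy = 7 - 19 = -12
d = sqrt(11² + (-12)²) = sqrt(121 + 144) = sqrt(265) = 16.28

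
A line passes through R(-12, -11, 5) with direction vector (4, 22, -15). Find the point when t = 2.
P(2) = (-12 + 4(2), -11 + 22(2), 5 + (-15)(2)) = (-4, 33, -25)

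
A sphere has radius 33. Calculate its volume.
Volume = (4/3) * pi * r³
Volume = (4/3) * pi * 33³
Volume = (4/3) * pi * 35937
Volume = 150532.55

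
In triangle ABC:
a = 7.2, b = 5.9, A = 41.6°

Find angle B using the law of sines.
sin(B)/b = sin(A)/a
sin(B) = b·sin(A)/a = 5.9·sin(41.6°)/7.2 = 0.544051
B = arcsin(0.544051) = 32.96°  (b ≤ a, so B ≤ A and the acute solution is unique)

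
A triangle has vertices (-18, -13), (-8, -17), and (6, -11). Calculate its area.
Using the coordinate formula: Area = (1/2)|x₁(y₂-y₃) + x₂(y₃-y₁) + x₃(y₁-y₂)|
Area = (1/2)|(-18)((-17)-(-11)) + (-8)((-11)-(-13)) + 6((-13)-(-17))|
Area = (1/2)|(-18)*(-6) + (-8)*2 + 6*4|
Area = (1/2)|108 + (-16) + 24|
Area = (1/2)*116 = 58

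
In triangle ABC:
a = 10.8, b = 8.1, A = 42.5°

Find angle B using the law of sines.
sin(B)/b = sin(A)/a
sin(B) = b·sin(A)/a = 8.1·sin(42.5°)/10.8 = 0.506693
B = arcsin(0.506693) = 30.44°  (b ≤ a, so B ≤ A and the acute solution is unique)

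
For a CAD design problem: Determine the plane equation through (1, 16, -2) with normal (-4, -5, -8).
d = n·P = (-4)(1) + (-5)(16) + (-8)(-2) = -68
Plane: -4x - 5y - 8z = -68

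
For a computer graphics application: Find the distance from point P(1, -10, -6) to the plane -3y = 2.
d = |0(1) + (-3)(-10) + 0(-6) - (2)| / √(0² + (-3)² + 0²) = 28/√9 = 9.333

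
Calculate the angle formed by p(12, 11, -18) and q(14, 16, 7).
p·q = 218, |p|² = 589, |q|² = 501
cos θ = 218/√295089 ≈ 0.4013
θ ≈ 66.34°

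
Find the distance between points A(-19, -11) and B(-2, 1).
Using the distance formula: d = sqrt((x₂-x₁)² + (y₂-y₁)²)
dx = (-2) - (-19) = 17
dy = 1 - (-11) = 12
d = sqrt(17² + 12²) = sqrt(289 + 144) = sqrt(433) = 20.81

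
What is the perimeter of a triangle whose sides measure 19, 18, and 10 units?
Perimeter = sum of all sides
Perimeter = 19 + 18 + 10
Perimeter = 47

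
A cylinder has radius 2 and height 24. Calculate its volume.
Volume = pi * r² * h
Volume = pi * 2² * 24
Volume = pi * 4 * 24
Volume = pi * 96
Volume = 301.59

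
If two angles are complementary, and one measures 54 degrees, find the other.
Complementary angles sum to 90 degrees.
Other angle = 90 - 54
Other angle = 36 degrees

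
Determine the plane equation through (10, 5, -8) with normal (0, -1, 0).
d = n·P = (0)(10) + (-1)(5) + (0)(-8) = -5
Plane: -y = -5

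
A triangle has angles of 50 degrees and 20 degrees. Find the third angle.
Sum of angles in a triangle = 180 degrees
Third angle = 180 - 50 - 20
Third angle = 110 degrees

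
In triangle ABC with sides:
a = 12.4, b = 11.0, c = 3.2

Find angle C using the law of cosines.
cos(C) = (a² + b² - c²)/(2ab)
cos(C) = (12.4² + 11.0² - 3.2²)/(2·12.4·11.0) = 264.52/272.8 = 0.969648
C = arccos(0.969648) = 14.15°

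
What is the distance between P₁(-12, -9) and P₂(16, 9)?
Using the distance formula: d = sqrt((x₂-x₁)² + (y₂-y₁)²)
dx = 16 - (-12) = 28
dy = 9 - (-9) = 18
d = sqrt(28² + 18²) = sqrt(784 + 324) = sqrt(1108) = 33.29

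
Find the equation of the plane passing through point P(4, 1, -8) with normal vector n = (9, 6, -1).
d = n·P = (9)(4) + (6)(1) + (-1)(-8) = 50
Plane: 9x + 6y - z = 50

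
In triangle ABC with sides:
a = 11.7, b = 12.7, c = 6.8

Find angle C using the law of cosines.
cos(C) = (a² + b² - c²)/(2ab)
cos(C) = (11.7² + 12.7² - 6.8²)/(2·11.7·12.7) = 251.94/297.18 = 0.847769
C = arccos(0.847769) = 32.03°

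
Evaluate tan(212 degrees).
tan(212 degrees) = 0.6249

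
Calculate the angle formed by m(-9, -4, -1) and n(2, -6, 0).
m·n = 6, |m|² = 98, |n|² = 40
cos θ = 6/√3920 ≈ 0.09583
θ ≈ 84.5°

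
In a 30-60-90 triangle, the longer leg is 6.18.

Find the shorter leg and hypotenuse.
In a 30-60-90 triangle, sides are in ratio 1 : √3 : 2.
Long leg = short leg·√3  →  short leg = 6.18/√3 = 3.568
Hypotenuse = 2·(short leg) = 2·6.18/√3 = 7.136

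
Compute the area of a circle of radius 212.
Area = pi * r²
Area = pi * 212²
Area = pi * 44944
Area = 141195.74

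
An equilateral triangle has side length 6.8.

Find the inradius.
For an equilateral triangle, r = s/(2√3) where s is the side.
r = 6.8/(2√3) = 6.8/3.464102 = 1.963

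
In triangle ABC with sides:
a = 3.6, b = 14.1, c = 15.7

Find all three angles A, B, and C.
By the law of cosines:
cos(A) = (b² + c² - a²)/(2bc) = 0.976510  →  A = 12.44°
cos(B) = (a² + c² - b²)/(2ac) = 0.536447  →  B = 57.56°
cos(C) = (a² + b² - c²)/(2ab) = -0.342002  →  C = 110°
Check: A + B + C = 180.0° ✓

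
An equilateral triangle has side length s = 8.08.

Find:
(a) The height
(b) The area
(a) Height h = s·√3/2 = 8.08·√3/2 = 6.997
(b) Area = (√3/4)·s² = (√3/4)·8.08² = (√3/4)·65.2864 = 28.27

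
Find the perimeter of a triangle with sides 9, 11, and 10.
Perimeter = sum of all sides
Perimeter = 9 + 11 + 10
Perimeter = 30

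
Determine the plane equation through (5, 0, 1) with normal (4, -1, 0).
d = n·P = (4)(5) + (-1)(0) + (0)(1) = 20
Plane: 4x - y = 20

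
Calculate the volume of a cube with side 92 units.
Volume = s³
Volume = 92³
Volume = 778688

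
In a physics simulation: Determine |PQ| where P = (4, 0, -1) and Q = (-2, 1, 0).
d = √[(-6)² + (1)² + (1)²] = √38 = 6.164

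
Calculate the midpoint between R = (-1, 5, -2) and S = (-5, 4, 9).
Midpoint = ((-1-5)/2, (5+4)/2, (-2+9)/2) = (-3, 4.5, 3.5)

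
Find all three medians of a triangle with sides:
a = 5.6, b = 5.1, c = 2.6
Using m_x = ½√(2y² + 2z² - x²):
m_a = ½√(2·5.1² + 2·2.6² - 5.6²) = ½√34.18 = 2.923
m_b = ½√(2·5.6² + 2·2.6² - 5.1²) = ½√50.23 = 3.544
m_c = ½√(2·5.6² + 2·5.1² - 2.6²) = ½√107.98 = 5.196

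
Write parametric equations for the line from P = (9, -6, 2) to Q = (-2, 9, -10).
Direction vector d = Q - P = (-11, 15, -12)
x = 9 - 11t, y = -6 + 15t, z = 2 - 12t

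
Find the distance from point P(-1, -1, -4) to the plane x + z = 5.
d = |1(-1) + 0(-1) + 1(-4) - (5)| / √(1² + 0² + 1²) = 10/√2 = 7.071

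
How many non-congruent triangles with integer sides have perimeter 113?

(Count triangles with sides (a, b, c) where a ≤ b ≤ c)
With a ≤ b ≤ c and a + b + c = 113, the triangle inequality a + b > c gives c < 113/2, so c ≤ 56.
Iterate a from 1 to ⌊p/3⌋ = 37; for each a, b ranges from a to ⌊(p−a)/2⌋ with c = p − a − b, keeping only c ≥ b.
Triples: (1, 56, 56), (2, 55, 56), (3, 54, 56), …
Count = 280 triangles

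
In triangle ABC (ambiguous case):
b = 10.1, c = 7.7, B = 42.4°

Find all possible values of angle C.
sin(C)/c = sin(B)/b  →  sin(C) = c·sin(B)/b = 7.7·sin(42.4°)/10.1 = 0.514072
C₁ = arcsin(0.514072) = 30.94°,  C₂ = 180° - C₁ = 149.06°
Check C₂: A = 180° - 42.4° - 149.06° = -11.46° ≤ 0, rejected
C = 30.94° (one solution)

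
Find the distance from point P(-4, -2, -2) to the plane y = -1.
d = |0(-4) + 1(-2) + 0(-2) - (-1)| / √(0² + 1² + 0²) = 1/√1 = 1.0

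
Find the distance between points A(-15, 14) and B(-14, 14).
Using the distance formula: d = sqrt((x₂-x₁)² + (y₂-y₁)²)
dx = (-14) - (-15) = 1
dy = 14 - 14 = 0
d = sqrt(1² + 0²) = sqrt(1 + 0) = sqrt(1) = 1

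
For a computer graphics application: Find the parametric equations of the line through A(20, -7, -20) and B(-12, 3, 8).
Direction vector d = B - A = (-32, 10, 28)
x = 20 - 32t, y = -7 + 10t, z = -20 + 28t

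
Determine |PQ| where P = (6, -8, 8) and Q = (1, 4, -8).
d = √[(-5)² + (12)² + (-16)²] = √425 = 20.62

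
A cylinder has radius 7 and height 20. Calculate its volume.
Volume = pi * r² * h
Volume = pi * 7² * 20
Volume = pi * 49 * 20
Volume = pi * 980
Volume = 3078.76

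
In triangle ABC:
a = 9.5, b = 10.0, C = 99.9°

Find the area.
Using A = ½ab·sin(C):
A = ½·9.5·10.0·sin(99.9°) = ½·95·0.985109 = 46.79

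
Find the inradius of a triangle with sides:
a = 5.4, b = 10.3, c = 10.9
s = (a+b+c)/2 = (5.4+10.3+10.9)/2 = 13.3
Area = √(s(s-a)(s-b)(s-c)) = √(13.3·7.9·3·2.4) = 27.5046
r = Area/s = 27.5046/13.3 = 2.068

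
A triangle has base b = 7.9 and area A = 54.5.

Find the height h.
A = ½bh  →  h = 2A/b
h = 2·54.5/7.9 = 13.8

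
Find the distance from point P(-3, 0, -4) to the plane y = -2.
d = |0(-3) + 1(0) + 0(-4) - (-2)| / √(0² + 1² + 0²) = 2/√1 = 2.0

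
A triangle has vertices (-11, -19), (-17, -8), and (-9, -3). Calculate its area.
Using the coordinate formula: Area = (1/2)|x₁(y₂-y₃) + x₂(y₃-y₁) + x₃(y₁-y₂)|
Area = (1/2)|(-11)((-8)-(-3)) + (-17)((-3)-(-19)) + (-9)((-19)-(-8))|
Area = (1/2)|(-11)*(-5) + (-17)*16 + (-9)*(-11)|
Area = (1/2)|55 + (-272) + 99|
Area = (1/2)*118 = 59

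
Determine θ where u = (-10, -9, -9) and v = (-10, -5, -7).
u·v = 208, |u|² = 262, |v|² = 174
cos θ = 208/√45588 ≈ 0.9742
θ ≈ 13.05°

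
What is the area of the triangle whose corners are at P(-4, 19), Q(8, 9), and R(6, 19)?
Using the coordinate formula: Area = (1/2)|x₁(y₂-y₃) + x₂(y₃-y₁) + x₃(y₁-y₂)|
Area = (1/2)|(-4)(9-19) + 8(19-19) + 6(19-9)|
Area = (1/2)|(-4)*(-10) + 8*0 + 6*10|
Area = (1/2)|40 + 0 + 60|
Area = (1/2)*100 = 50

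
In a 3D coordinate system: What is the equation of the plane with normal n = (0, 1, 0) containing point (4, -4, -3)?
d = n·P = (0)(4) + (1)(-4) + (0)(-3) = -4
Plane: y = -4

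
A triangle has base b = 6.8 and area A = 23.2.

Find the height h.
A = ½bh  →  h = 2A/b
h = 2·23.2/6.8 = 6.824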